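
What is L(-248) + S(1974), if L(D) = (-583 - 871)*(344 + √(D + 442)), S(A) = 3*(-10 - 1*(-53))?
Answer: -500047 - 1454*√194 ≈ -5.2030e+5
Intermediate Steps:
S(A) = 129 (S(A) = 3*(-10 + 53) = 3*43 = 129)
L(D) = -500176 - 1454*√(442 + D) (L(D) = -1454*(344 + √(442 + D)) = -500176 - 1454*√(442 + D))
L(-248) + S(1974) = (-500176 - 1454*√(442 - 248)) + 129 = (-500176 - 1454*√194) + 129 = -500047 - 1454*√194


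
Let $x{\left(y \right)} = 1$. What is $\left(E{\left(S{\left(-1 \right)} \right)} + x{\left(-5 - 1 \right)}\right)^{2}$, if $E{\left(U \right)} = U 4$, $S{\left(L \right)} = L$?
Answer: $9$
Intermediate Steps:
$E{\left(U \right)} = 4 U$
$\left(E{\left(S{\left(-1 \right)} \right)} + x{\left(-5 - 1 \right)}\right)^{2} = \left(4 \left(-1\right) + 1\right)^{2} = \left(-4 + 1\right)^{2} = \left(-3\right)^{2} = 9$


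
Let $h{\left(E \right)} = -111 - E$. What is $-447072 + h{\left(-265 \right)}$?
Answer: $-446918$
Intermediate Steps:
$-447072 + h{\left(-265 \right)} = -447072 - -154 = -447072 + \left(-111 + 265\right) = -447072 + 154 = -446918$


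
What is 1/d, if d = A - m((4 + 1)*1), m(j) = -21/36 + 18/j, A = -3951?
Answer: -60/237241 ≈ -0.00025291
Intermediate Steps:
m(j) = -7/12 + 18/j (m(j) = -21*1/36 + 18/j = -7/12 + 18/j)
d = -237241/60 (d = -3951 - (-7/12 + 18/(((4 + 1)*1))) = -3951 - (-7/12 + 18/((5*1))) = -3951 - (-7/12 + 18/5) = -3951 - 1*181/60 = -3951 - 181/60 = -237241/60 ≈ -3954.0)
1/d = 1/(-237241/60) = -60/237241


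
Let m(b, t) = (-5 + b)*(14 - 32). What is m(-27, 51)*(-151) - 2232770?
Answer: -2319746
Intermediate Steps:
m(b, t) = 90 - 18*b (m(b, t) = (-5 + b)*(-18) = 90 - 18*b)
m(-27, 51)*(-151) - 2232770 = (90 - 18*(-27))*(-151) - 2232770 = (90 + 486)*(-151) - 2232770 = 576*(-151) - 2232770 = -86976 - 2232770 = -2319746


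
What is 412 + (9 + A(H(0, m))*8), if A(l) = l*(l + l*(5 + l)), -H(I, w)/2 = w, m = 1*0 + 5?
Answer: -2779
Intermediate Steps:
m = 5 (m = 0 + 5 = 5)
H(I, w) = -2*w
412 + (9 + A(H(0, m))*8) = 412 + (9 + ((-2*5)**2*(6 - 2*5))*8) = 412 + (9 + ((-10)**2*(6 - 10))*8) = 412 + (9 + (100*(-4))*8) = 412 + (9 - 400*8) = 412 + (9 - 3200) = 412 - 3191 = -2779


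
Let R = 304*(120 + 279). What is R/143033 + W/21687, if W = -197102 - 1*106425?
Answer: -40783831039/3101956671 ≈ -13.148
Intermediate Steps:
R = 121296 (R = 304*399 = 121296)
W = -303527 (W = -197102 - 106425 = -303527)
R/143033 + W/21687 = 121296/143033 - 303527/21687 = -40783831039/3101956671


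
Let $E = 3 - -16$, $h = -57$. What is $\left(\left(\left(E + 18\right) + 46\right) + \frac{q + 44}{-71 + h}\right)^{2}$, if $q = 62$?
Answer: $\frac{27657081}{4096} \approx 6752.2$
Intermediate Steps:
$E = 19$ ($E = 3 + 16 = 19$)
$\left(\left(\left(E + 18\right) + 46\right) + \frac{q + 44}{-71 + h}\right)^{2} = \left(\left(\left(19 + 18\right) + 46\right) + \frac{62 + 44}{-71 - 57}\right)^{2} = \left(\left(37 + 46\right) + \frac{106}{-128}\right)^{2} = \left(83 + 106 \left(- \frac{1}{128}\right)\right)^{2} = \left(83 - \frac{53}{64}\right)^{2} = \left(\frac{5259}{64}\right)^{2} = \frac{27657081}{4096}$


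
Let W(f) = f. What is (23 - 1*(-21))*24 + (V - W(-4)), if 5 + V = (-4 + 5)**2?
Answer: 1056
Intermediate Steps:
V = -4 (V = -5 + (-4 + 5)**2 = -5 + 1**2 = -5 + 1 = -4)
(23 - 1*(-21))*24 + (V - W(-4)) = (23 - 1*(-21))*24 + (-4 - 1*(-4)) = (23 + 21)*24 + (-4 + 4) = 44*24 + 0 = 1056 + 0 = 1056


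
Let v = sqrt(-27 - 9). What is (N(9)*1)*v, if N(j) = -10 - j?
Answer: -114*I ≈ -114.0*I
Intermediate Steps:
v = 6*I (v = sqrt(-36) = 6*I ≈ 6.0*I)
(N(9)*1)*v = ((-10 - 1*9)*1)*(6*I) = ((-10 - 9)*1)*(6*I) = (-19*1)*(6*I) = -114*I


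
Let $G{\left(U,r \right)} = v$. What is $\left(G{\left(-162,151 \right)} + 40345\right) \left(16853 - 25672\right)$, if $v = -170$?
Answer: $-354303325$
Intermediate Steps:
$G{\left(U,r \right)} = -170$
$\left(G{\left(-162,151 \right)} + 40345\right) \left(16853 - 25672\right) = \left(-170 + 40345\right) \left(16853 - 25672\right) = 40175 \left(-8819\right) = -354303325$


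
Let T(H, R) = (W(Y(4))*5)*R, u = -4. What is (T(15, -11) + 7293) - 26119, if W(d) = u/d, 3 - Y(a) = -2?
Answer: -18782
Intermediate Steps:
Y(a) = 5 (Y(a) = 3 - 1*(-2) = 3 + 2 = 5)
W(d) = -4/d
T(H, R) = -4*R (T(H, R) = (-4/5*5)*R = (-4*⅕*5)*R = (-⅘*5)*R = -4*R)
(T(15, -11) + 7293) - 26119 = (-4*(-11) + 7293) - 26119 = (44 + 7293) - 26119 = 7337 - 26119 = -18782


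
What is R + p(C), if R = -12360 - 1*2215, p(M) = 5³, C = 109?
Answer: -14450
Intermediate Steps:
p(M) = 125
R = -14575 (R = -12360 - 2215 = -14575)
R + p(C) = -14575 + 125 = -14450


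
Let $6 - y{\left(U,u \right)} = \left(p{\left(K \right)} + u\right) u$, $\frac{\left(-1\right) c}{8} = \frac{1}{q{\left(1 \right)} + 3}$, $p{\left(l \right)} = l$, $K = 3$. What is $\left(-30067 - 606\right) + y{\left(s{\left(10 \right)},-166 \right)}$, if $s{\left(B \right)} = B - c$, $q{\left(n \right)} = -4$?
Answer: $-57725$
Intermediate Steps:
$c = 8$ ($c = - \frac{8}{-4 + 3} = - \frac{8}{-1} = \left(-8\right) \left(-1\right) = 8$)
$s{\left(B \right)} = -8 + B$ ($s{\left(B \right)} = B - 8 = -8 + B$)
$y{\left(U,u \right)} = 6 - u \left(3 + u\right)$ ($y{\left(U,u \right)} = 6 - \left(3 + u\right) u = 6 - u \left(3 + u\right)$)
$\left(-30067 - 606\right) + y{\left(s{\left(10 \right)},-166 \right)} = \left(-30067 - 606\right) - 27052 = -30673 + \left(6 - 27556 + 498\right) = -30673 - 27052 = -57725$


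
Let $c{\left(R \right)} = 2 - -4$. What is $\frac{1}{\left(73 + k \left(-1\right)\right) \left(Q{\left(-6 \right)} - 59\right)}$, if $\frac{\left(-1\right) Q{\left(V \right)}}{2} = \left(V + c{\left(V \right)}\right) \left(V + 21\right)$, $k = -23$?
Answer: $- \frac{1}{5664} \approx -0.00017655$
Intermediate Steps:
$c{\left(R \right)} = 6$ ($c{\left(R \right)} = 2 + 4 = 6$)
$Q{\left(V \right)} = - 2 \left(6 + V\right) \left(21 + V\right)$ ($Q{\left(V \right)} = - 2 \left(V + 6\right) \left(V + 21\right) = - 2 \left(6 + V\right) \left(21 + V\right)$)
$\frac{1}{\left(73 + k \left(-1\right)\right) \left(Q{\left(-6 \right)} - 59\right)} = \frac{1}{\left(73 - -23\right) \left(\left(-252 - -324 - 2 \left(-6\right)^{2}\right) - 59\right)} = \frac{1}{\left(73 + 23\right) \left(\left(-252 + 324 - 72\right) - 59\right)} = \frac{1}{96 \left(\left(-252 + 324 - 72\right) - 59\right)} = \frac{1}{96 \left(0 - 59\right)} = \frac{1}{96 \left(-59\right)} = \frac{1}{-5664} = - \frac{1}{5664}$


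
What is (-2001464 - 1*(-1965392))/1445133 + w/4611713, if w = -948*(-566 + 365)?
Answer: 36337830516/2221512880943 ≈ 0.016357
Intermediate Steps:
w = 190548 (w = -948*(-201) = 190548)
(-2001464 - 1*(-1965392))/1445133 + w/4611713 = (-2001464 - 1*(-1965392))/1445133 + 190548/4611713 = (-2001464 + 1965392)*(1/1445133) + 190548*(1/4611713) = -36072*1/1445133 + 190548/4611713 = -12024/481711 + 190548/4611713 = 36337830516/2221512880943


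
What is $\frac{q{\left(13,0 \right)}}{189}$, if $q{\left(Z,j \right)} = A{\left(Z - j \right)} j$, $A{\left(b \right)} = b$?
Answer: $0$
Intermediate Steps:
$q{\left(Z,j \right)} = j \left(Z - j\right)$ ($q{\left(Z,j \right)} = \left(Z - j\right) j = j \left(Z - j\right)$)
$\frac{q{\left(13,0 \right)}}{189} = \frac{0 \left(13 - 0\right)}{189} = 0 \left(13 + 0\right) \frac{1}{189} = 0 \cdot 13 \cdot \frac{1}{189} = 0 \cdot \frac{1}{189} = 0$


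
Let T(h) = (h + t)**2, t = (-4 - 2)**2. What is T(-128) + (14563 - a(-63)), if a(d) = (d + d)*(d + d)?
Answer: 7151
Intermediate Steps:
a(d) = 4*d**2 (a(d) = (2*d)*(2*d) = 4*d**2)
t = 36 (t = (-6)**2 = 36)
T(h) = (36 + h)**2 (T(h) = (h + 36)**2 = (36 + h)**2)
T(-128) + (14563 - a(-63)) = (36 - 128)**2 + (14563 - 4*(-63)**2) = (-92)**2 + (14563 - 4*3969) = 8464 + (14563 - 1*15876) = 8464 + (14563 - 15876) = 8464 - 1313 = 7151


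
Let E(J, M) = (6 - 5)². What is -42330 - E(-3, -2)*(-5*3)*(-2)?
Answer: -42360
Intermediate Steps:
E(J, M) = 1 (E(J, M) = 1² = 1)
-42330 - E(-3, -2)*(-5*3)*(-2) = -42330 - 1*(-5*3)*(-2) = -42330 - 1*(-15)*(-2) = -42330 - (-15)*(-2) = -42330 - 1*30 = -42330 - 30 = -42360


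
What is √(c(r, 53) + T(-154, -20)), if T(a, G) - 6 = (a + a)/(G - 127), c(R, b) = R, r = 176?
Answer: √81186/21 ≈ 13.568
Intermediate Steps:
T(a, G) = 6 + 2*a/(-127 + G) (T(a, G) = 6 + (a + a)/(G - 127) = 6 + (2*a)/(-127 + G) = 6 + 2*a/(-127 + G))
√(c(r, 53) + T(-154, -20)) = √(176 + 2*(-381 - 154 + 3*(-20))/(-127 - 20)) = √(176 + 2*(-381 - 154 - 60)/(-147)) = √(176 + 2*(-1/147)*(-595)) = √(176 + 170/21) = √(3866/21) = √81186/21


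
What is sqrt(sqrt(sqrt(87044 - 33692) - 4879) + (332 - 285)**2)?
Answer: sqrt(2209 + I*sqrt(4879 - 6*sqrt(1482))) ≈ 47.006 + 0.7252*I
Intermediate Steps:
sqrt(sqrt(sqrt(87044 - 33692) - 4879) + (332 - 285)**2) = sqrt(sqrt(sqrt(53352) - 4879) + 47**2) = sqrt(sqrt(6*sqrt(1482) - 4879) + 2209) = sqrt(sqrt(-4879 + 6*sqrt(1482)) + 2209) = sqrt(2209 + sqrt(-4879 + 6*sqrt(1482)))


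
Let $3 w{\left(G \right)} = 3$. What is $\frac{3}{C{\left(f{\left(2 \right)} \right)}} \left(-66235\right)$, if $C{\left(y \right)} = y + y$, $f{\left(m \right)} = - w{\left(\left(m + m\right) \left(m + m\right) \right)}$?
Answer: $\frac{198705}{2} \approx 99353.0$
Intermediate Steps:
$w{\left(G \right)} = 1$ ($w{\left(G \right)} = \frac{1}{3} \cdot 3 = 1$)
$f{\left(m \right)} = -1$ ($f{\left(m \right)} = \left(-1\right) 1 = -1$)
$C{\left(y \right)} = 2 y$
$\frac{3}{C{\left(f{\left(2 \right)} \right)}} \left(-66235\right) = \frac{3}{2 \left(-1\right)} \left(-66235\right) = \frac{3}{-2} \left(-66235\right) = 3 \left(- \frac{1}{2}\right) \left(-66235\right) = \left(- \frac{3}{2}\right) \left(-66235\right) = \frac{198705}{2}$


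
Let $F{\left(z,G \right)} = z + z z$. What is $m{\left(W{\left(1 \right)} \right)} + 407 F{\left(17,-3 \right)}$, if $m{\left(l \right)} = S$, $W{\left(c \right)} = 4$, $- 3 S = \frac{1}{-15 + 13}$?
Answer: $\frac{747253}{6} \approx 1.2454 \cdot 10^{5}$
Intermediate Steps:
$F{\left(z,G \right)} = z + z^{2}$
$S = \frac{1}{6}$ ($S = - \frac{1}{3 \left(-15 + 13\right)} = - \frac{1}{3 \left(-2\right)} = \left(- \frac{1}{3}\right) \left(- \frac{1}{2}\right) = \frac{1}{6} \approx 0.16667$)
$m{\left(l \right)} = \frac{1}{6}$
$m{\left(W{\left(1 \right)} \right)} + 407 F{\left(17,-3 \right)} = \frac{1}{6} + 407 \cdot 17 \left(1 + 17\right) = \frac{1}{6} + 407 \cdot 17 \cdot 18 = \frac{1}{6} + 407 \cdot 306 = \frac{1}{6} + 124542 = \frac{747253}{6}$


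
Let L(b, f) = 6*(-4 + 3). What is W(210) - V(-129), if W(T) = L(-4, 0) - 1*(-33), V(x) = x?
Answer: 156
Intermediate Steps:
L(b, f) = -6 (L(b, f) = 6*(-1) = -6)
W(T) = 27 (W(T) = -6 - 1*(-33) = -6 + 33 = 27)
W(210) - V(-129) = 27 - 1*(-129) = 27 + 129 = 156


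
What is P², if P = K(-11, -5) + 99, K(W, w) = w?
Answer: 8836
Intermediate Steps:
P = 94 (P = -5 + 99 = 94)
P² = 94² = 8836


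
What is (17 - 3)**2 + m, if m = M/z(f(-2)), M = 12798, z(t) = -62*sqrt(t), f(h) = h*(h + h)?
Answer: 196 - 6399*sqrt(2)/124 ≈ 123.02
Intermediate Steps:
f(h) = 2*h**2 (f(h) = h*(2*h) = 2*h**2)
m = -6399*sqrt(2)/124 (m = 12798/((-62*2*sqrt(2))) = 12798/((-124*sqrt(2))) = 12798*(-sqrt(2)/248) = -6399*sqrt(2)/124 ≈ -72.980)
(17 - 3)**2 + m = (17 - 3)**2 - 6399*sqrt(2)/124 = 14**2 - 6399*sqrt(2)/124 = 196 - 6399*sqrt(2)/124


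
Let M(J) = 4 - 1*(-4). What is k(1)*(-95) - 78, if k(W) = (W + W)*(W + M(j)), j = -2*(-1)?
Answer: -1788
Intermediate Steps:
j = 2
M(J) = 8 (M(J) = 4 + 4 = 8)
k(W) = 2*W*(8 + W) (k(W) = (W + W)*(W + 8) = (2*W)*(8 + W) = 2*W*(8 + W))
k(1)*(-95) - 78 = (2*1*(8 + 1))*(-95) - 78 = (2*1*9)*(-95) - 78 = 18*(-95) - 78 = -1710 - 78 = -1788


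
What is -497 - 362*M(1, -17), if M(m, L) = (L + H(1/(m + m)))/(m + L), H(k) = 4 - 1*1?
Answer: -3255/4 ≈ -813.75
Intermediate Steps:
H(k) = 3 (H(k) = 4 - 1 = 3)
M(m, L) = (3 + L)/(L + m) (M(m, L) = (L + 3)/(m + L) = (3 + L)/(L + m))
-497 - 362*M(1, -17) = -497 - 362*(3 - 17)/(-17 + 1) = -497 - 362*(-14)/(-16) = -497 - (-181)*(-14)/8 = -497 - 362*7/8 = -497 - 1267/4 = -3255/4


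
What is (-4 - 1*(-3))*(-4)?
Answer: 4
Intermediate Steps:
(-4 - 1*(-3))*(-4) = (-4 + 3)*(-4) = -1*(-4) = 4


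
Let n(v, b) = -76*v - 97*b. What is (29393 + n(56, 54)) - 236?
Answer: 19663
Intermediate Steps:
n(v, b) = -97*b - 76*v
(29393 + n(56, 54)) - 236 = (29393 + (-97*54 - 76*56)) - 236 = (29393 + (-5238 - 4256)) - 236 = (29393 - 9494) - 236 = 19899 - 236 = 19663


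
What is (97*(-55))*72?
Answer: -384120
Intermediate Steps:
(97*(-55))*72 = -5335*72 = -384120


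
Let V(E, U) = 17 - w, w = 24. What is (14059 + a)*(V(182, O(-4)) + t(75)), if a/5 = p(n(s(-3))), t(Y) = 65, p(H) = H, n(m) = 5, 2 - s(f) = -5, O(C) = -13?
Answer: 816872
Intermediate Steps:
s(f) = 7 (s(f) = 2 - 1*(-5) = 2 + 5 = 7)
V(E, U) = -7 (V(E, U) = 17 - 1*24 = 17 - 24 = -7)
a = 25 (a = 5*5 = 25)
(14059 + a)*(V(182, O(-4)) + t(75)) = (14059 + 25)*(-7 + 65) = 14084*58 = 816872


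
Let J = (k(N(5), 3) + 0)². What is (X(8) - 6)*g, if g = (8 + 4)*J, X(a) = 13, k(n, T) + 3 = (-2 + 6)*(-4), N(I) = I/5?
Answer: 30324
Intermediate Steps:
N(I) = I/5 (N(I) = I*(⅕) = I/5)
k(n, T) = -19 (k(n, T) = -3 + (-2 + 6)*(-4) = -3 + 4*(-4) = -3 - 16 = -19)
J = 361 (J = (-19 + 0)² = (-19)² = 361)
g = 4332 (g = (8 + 4)*361 = 12*361 = 4332)
(X(8) - 6)*g = (13 - 6)*4332 = 7*4332 = 30324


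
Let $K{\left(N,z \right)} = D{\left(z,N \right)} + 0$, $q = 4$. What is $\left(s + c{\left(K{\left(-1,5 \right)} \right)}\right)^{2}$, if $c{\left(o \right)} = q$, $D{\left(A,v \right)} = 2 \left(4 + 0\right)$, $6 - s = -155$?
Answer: $27225$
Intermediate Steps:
$s = 161$ ($s = 6 - -155 = 6 + 155 = 161$)
$D{\left(A,v \right)} = 8$ ($D{\left(A,v \right)} = 2 \cdot 4 = 8$)
$K{\left(N,z \right)} = 8$ ($K{\left(N,z \right)} = 8 + 0 = 8$)
$c{\left(o \right)} = 4$
$\left(s + c{\left(K{\left(-1,5 \right)} \right)}\right)^{2} = \left(161 + 4\right)^{2} = 165^{2} = 27225$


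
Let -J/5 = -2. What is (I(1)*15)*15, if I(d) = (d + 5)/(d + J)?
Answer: 1350/11 ≈ 122.73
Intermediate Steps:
J = 10 (J = -5*(-2) = 10)
I(d) = (5 + d)/(10 + d) (I(d) = (d + 5)/(d + 10) = (5 + d)/(10 + d))
(I(1)*15)*15 = (((5 + 1)/(10 + 1))*15)*15 = ((6/11)*15)*15 = (90/11)*15 = 1350/11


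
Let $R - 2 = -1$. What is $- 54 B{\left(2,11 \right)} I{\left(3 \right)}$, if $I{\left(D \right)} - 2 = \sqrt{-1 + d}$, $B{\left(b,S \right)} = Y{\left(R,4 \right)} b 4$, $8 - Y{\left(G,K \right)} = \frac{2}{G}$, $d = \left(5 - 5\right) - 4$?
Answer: $-5184 - 2592 i \sqrt{5} \approx -5184.0 - 5795.9 i$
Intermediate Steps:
$R = 1$ ($R = 2 - 1 = 1$)
$d = -4$ ($d = 0 - 4 = -4$)
$Y{\left(G,K \right)} = 8 - \frac{2}{G}$
$B{\left(b,S \right)} = 24 b$ ($B{\left(b,S \right)} = \left(8 - \frac{2}{1}\right) b 4 = \left(8 - 2\right) b 4 = 6 b 4 = 24 b$)
$I{\left(D \right)} = 2 + i \sqrt{5}$ ($I{\left(D \right)} = 2 + \sqrt{-1 - 4} = 2 + \sqrt{-5} = 2 + i \sqrt{5}$)
$- 54 B{\left(2,11 \right)} I{\left(3 \right)} = - 54 \cdot 24 \cdot 2 \left(2 + i \sqrt{5}\right) = \left(-54\right) 48 \left(2 + i \sqrt{5}\right) = - 2592 \left(2 + i \sqrt{5}\right) = -5184 - 2592 i \sqrt{5}$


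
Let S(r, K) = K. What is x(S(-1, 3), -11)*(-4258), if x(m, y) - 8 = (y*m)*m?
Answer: 387478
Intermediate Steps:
x(m, y) = 8 + y*m**2 (x(m, y) = 8 + (y*m)*m = 8 + (m*y)*m = 8 + y*m**2)
x(S(-1, 3), -11)*(-4258) = (8 - 11*3**2)*(-4258) = (8 - 11*9)*(-4258) = (8 - 99)*(-4258) = -91*(-4258) = 387478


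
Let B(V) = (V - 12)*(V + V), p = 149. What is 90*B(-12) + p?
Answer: 51989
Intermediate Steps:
B(V) = 2*V*(-12 + V) (B(V) = (-12 + V)*(2*V) = 2*V*(-12 + V))
90*B(-12) + p = 90*(2*(-12)*(-12 - 12)) + 149 = 90*(2*(-12)*(-24)) + 149 = 90*576 + 149 = 51840 + 149 = 51989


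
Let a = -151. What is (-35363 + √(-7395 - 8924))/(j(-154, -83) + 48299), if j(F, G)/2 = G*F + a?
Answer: -35363/73561 + I*√16319/73561 ≈ -0.48073 + 0.0017366*I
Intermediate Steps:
j(F, G) = -302 + 2*F*G (j(F, G) = 2*(G*F - 151) = 2*(F*G - 151) = 2*(-151 + F*G) = -302 + 2*F*G)
(-35363 + √(-7395 - 8924))/(j(-154, -83) + 48299) = (-35363 + √(-7395 - 8924))/((-302 + 2*(-154)*(-83)) + 48299) = (-35363 + √(-16319))/((-302 + 25564) + 48299) = (-35363 + I*√16319)/(25262 + 48299) = (-35363 + I*√16319)/73561 = (-35363 + I*√16319)*(1/73561) = -35363/73561 + I*√16319/73561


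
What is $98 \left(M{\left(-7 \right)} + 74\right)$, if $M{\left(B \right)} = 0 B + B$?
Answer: $6566$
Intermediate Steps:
$M{\left(B \right)} = B$ ($M{\left(B \right)} = 0 + B = B$)
$98 \left(M{\left(-7 \right)} + 74\right) = 98 \left(-7 + 74\right) = 98 \cdot 67 = 6566$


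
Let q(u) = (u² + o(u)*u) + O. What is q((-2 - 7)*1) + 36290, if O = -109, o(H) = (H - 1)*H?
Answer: 35452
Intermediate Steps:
o(H) = H*(-1 + H) (o(H) = (-1 + H)*H = H*(-1 + H))
q(u) = -109 + u² + u²*(-1 + u) (q(u) = (u² + (u*(-1 + u))*u) - 109 = (u² + u²*(-1 + u)) - 109 = -109 + u² + u²*(-1 + u))
q((-2 - 7)*1) + 36290 = (-109 + ((-2 - 7)*1)³) + 36290 = (-109 + (-9*1)³) + 36290 = (-109 + (-9)³) + 36290 = (-109 - 729) + 36290 = -838 + 36290 = 35452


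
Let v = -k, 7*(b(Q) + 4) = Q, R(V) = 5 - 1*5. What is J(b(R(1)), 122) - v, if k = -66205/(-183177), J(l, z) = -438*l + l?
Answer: 320259601/183177 ≈ 1748.4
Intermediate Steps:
R(V) = 0 (R(V) = 5 - 5 = 0)
b(Q) = -4 + Q/7
J(l, z) = -437*l
k = 66205/183177 (k = -66205*(-1/183177) = 66205/183177 ≈ 0.36143)
v = -66205/183177 (v = -1*66205/183177 = -66205/183177 ≈ -0.36143)
J(b(R(1)), 122) - v = -437*(-4 + (⅐)*0) - 1*(-66205/183177) = -437*(-4 + 0) + 66205/183177 = -437*(-4) + 66205/183177 = 1748 + 66205/183177 = 320259601/183177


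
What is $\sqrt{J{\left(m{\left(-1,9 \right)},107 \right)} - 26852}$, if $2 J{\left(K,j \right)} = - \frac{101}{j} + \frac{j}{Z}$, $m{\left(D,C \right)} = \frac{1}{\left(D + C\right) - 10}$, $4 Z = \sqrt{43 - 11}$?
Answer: $\frac{\sqrt{-1229735806 + 1225043 \sqrt{2}}}{214} \approx 163.75 i$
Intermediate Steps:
$Z = \sqrt{2}$ ($Z = \frac{\sqrt{43 - 11}}{4} = \frac{\sqrt{32}}{4} = \frac{4 \sqrt{2}}{4} = \sqrt{2} \approx 1.4142$)
$m{\left(D,C \right)} = \frac{1}{-10 + C + D}$ ($m{\left(D,C \right)} = \frac{1}{\left(C + D\right) - 10} = \frac{1}{-10 + C + D}$)
$J{\left(K,j \right)} = - \frac{101}{2 j} + \frac{j \sqrt{2}}{4}$ ($J{\left(K,j \right)} = \frac{- \frac{101}{j} + \frac{j}{\sqrt{2}}}{2} = \frac{- \frac{101}{j} + j \frac{\sqrt{2}}{2}}{2} = \frac{- \frac{101}{j} + \frac{j \sqrt{2}}{2}}{2} = - \frac{101}{2 j} + \frac{j \sqrt{2}}{4}$)
$\sqrt{J{\left(m{\left(-1,9 \right)},107 \right)} - 26852} = \sqrt{\frac{-202 + \sqrt{2} \cdot 107^{2}}{4 \cdot 107} - 26852} = \sqrt{\frac{1}{4} \cdot \frac{1}{107} \left(-202 + \sqrt{2} \cdot 11449\right) - 26852} = \sqrt{\frac{1}{4} \cdot \frac{1}{107} \left(-202 + 11449 \sqrt{2}\right) - 26852} = \sqrt{\left(- \frac{101}{214} + \frac{107 \sqrt{2}}{4}\right) - 26852} = \sqrt{- \frac{5746429}{214} + \frac{107 \sqrt{2}}{4}}$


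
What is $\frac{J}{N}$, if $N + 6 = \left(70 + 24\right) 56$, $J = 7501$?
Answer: $\frac{7501}{5258} \approx 1.4266$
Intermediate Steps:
$N = 5258$ ($N = -6 + \left(70 + 24\right) 56 = -6 + 94 \cdot 56 = -6 + 5264 = 5258$)
$\frac{J}{N} = \frac{7501}{5258}$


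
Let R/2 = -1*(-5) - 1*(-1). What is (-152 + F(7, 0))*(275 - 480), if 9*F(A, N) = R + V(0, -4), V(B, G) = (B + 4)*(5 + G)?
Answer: 277160/9 ≈ 30796.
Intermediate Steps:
V(B, G) = (4 + B)*(5 + G)
R = 12 (R = 2*(-1*(-5) - 1*(-1)) = 2*(5 + 1) = 2*6 = 12)
F(A, N) = 16/9 (F(A, N) = (12 + (20 + 4*(-4) + 5*0 + 0*(-4)))/9 = (12 + (20 - 16 + 0 + 0))/9 = (12 + 4)/9 = (⅑)*16 = 16/9)
(-152 + F(7, 0))*(275 - 480) = (-152 + 16/9)*(275 - 480) = -1352/9*(-205) = 277160/9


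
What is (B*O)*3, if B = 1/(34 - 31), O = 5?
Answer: 5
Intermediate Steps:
B = ⅓ (B = 1/3 = ⅓ ≈ 0.33333)
(B*O)*3 = ((⅓)*5)*3 = (5/3)*3 = 5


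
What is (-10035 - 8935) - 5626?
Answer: -24596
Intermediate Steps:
(-10035 - 8935) - 5626 = -18970 - 5626 = -24596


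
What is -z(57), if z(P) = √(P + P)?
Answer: -√114 ≈ -10.677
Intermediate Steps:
z(P) = √2*√P (z(P) = √(2*P) = √2*√P)
-z(57) = -√2*√57 = -√114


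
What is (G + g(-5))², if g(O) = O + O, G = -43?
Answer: 2809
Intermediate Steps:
g(O) = 2*O
(G + g(-5))² = (-43 + 2*(-5))² = (-43 - 10)² = (-53)² = 2809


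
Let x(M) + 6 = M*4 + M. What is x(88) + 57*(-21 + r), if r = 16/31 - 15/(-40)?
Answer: -176627/248 ≈ -712.21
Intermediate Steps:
r = 221/248 (r = 16*(1/31) - 15*(-1/40) = 16/31 + 3/8 = 221/248 ≈ 0.89113)
x(M) = -6 + 5*M (x(M) = -6 + (M*4 + M) = -6 + (4*M + M) = -6 + 5*M)
x(88) + 57*(-21 + r) = (-6 + 5*88) + 57*(-21 + 221/248) = (-6 + 440) + 57*(-4987/248) = 434 - 284259/248 = -176627/248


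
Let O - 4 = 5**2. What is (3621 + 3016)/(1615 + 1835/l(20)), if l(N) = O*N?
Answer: 769892/187707 ≈ 4.1016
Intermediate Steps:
O = 29 (O = 4 + 5**2 = 4 + 25 = 29)
l(N) = 29*N
(3621 + 3016)/(1615 + 1835/l(20)) = (3621 + 3016)/(1615 + 1835/((29*20))) = 6637/(1615 + 1835/580) = 6637/(1615 + 1835*(1/580)) = 6637/(1615 + 367/116) = 6637/(187707/116) = 6637*(116/187707) = 769892/187707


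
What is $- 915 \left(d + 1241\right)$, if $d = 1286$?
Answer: $-2312205$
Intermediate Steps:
$- 915 \left(d + 1241\right) = - 915 \left(1286 + 1241\right) = \left(-915\right) 2527 = -2312205$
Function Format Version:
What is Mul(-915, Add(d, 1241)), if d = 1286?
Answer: -2312205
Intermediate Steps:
Mul(-915, Add(d, 1241)) = Mul(-915, Add(1286, 1241)) = Mul(-915, 2527) = -2312205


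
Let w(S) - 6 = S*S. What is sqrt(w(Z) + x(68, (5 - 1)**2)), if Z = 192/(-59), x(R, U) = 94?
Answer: 2*sqrt(96241)/59 ≈ 10.516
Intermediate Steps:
Z = -192/59 (Z = 192*(-1/59) = -192/59 ≈ -3.2542)
w(S) = 6 + S**2 (w(S) = 6 + S*S = 6 + S**2)
sqrt(w(Z) + x(68, (5 - 1)**2)) = sqrt((6 + (-192/59)**2) + 94) = sqrt((6 + 36864/3481) + 94) = sqrt(57750/3481 + 94) = sqrt(384964/3481) = 2*sqrt(96241)/59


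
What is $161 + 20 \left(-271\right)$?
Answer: $-5259$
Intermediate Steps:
$161 + 20 \left(-271\right) = 161 - 5420 = -5259$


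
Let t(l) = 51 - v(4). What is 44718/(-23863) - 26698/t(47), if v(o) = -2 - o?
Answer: -639643300/1360191 ≈ -470.26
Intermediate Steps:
t(l) = 57 (t(l) = 51 - (-2 - 1*4) = 51 - (-2 - 4) = 51 - 1*(-6) = 51 + 6 = 57)
44718/(-23863) - 26698/t(47) = 44718/(-23863) - 26698/57 = 44718*(-1/23863) - 26698*1/57 = -44718/23863 - 26698/57 = -639643300/1360191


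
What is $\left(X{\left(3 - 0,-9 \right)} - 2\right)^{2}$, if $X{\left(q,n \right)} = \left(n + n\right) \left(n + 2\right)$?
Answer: $15376$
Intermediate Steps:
$X{\left(q,n \right)} = 2 n \left(2 + n\right)$
$\left(X{\left(3 - 0,-9 \right)} - 2\right)^{2} = \left(2 \left(-9\right) \left(2 - 9\right) - 2\right)^{2} = \left(2 \left(-9\right) \left(-7\right) - 2\right)^{2} = \left(126 - 2\right)^{2} = 124^{2} = 15376$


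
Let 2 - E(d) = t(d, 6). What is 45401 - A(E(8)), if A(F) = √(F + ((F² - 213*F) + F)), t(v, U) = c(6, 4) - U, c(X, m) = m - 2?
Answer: 45401 - I*√1230 ≈ 45401.0 - 35.071*I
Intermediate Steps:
c(X, m) = -2 + m
t(v, U) = 2 - U (t(v, U) = (-2 + 4) - U = 2 - U)
E(d) = 6 (E(d) = 2 - (2 - 1*6) = 2 - (2 - 6) = 2 - 1*(-4) = 2 + 4 = 6)
A(F) = √(F² - 211*F) (A(F) = √(F + (F² - 212*F)) = √(F² - 211*F))
45401 - A(E(8)) = 45401 - √(6*(-211 + 6)) = 45401 - √(6*(-205)) = 45401 - √(-1230) = 45401 - I*√1230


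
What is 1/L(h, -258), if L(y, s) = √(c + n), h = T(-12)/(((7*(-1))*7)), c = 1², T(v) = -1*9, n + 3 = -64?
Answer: -I*√66/66 ≈ -0.12309*I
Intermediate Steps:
n = -67 (n = -3 - 64 = -67)
T(v) = -9
c = 1
h = 9/49 (h = -9/((7*(-1))*7) = -9/((-7*7)) = -9/(-49) = -9*(-1/49) = 9/49 ≈ 0.18367)
L(y, s) = I*√66 (L(y, s) = √(1 - 67) = √(-66) = I*√66)
1/L(h, -258) = 1/(I*√66) = -I*√66/66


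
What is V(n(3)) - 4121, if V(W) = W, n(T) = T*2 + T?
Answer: -4112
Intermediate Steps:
n(T) = 3*T (n(T) = 2*T + T = 3*T)
V(n(3)) - 4121 = 3*3 - 4121 = 9 - 4121 = -4112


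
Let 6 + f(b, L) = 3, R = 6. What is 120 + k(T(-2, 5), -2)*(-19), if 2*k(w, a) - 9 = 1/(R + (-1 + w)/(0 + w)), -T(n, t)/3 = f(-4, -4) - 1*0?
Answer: 4107/124 ≈ 33.121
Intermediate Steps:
f(b, L) = -3 (f(b, L) = -6 + 3 = -3)
T(n, t) = 9 (T(n, t) = -3*(-3 - 1*0) = -3*(-3 + 0) = -3*(-3) = 9)
k(w, a) = 9/2 + 1/(2*(6 + (-1 + w)/w)) (k(w, a) = 9/2 + 1/(2*(6 + (-1 + w)/(0 + w))) = 9/2 + 1/(2*(6 + (-1 + w)/w)))
120 + k(T(-2, 5), -2)*(-19) = 120 + ((-9 + 64*9)/(2*(-1 + 7*9)))*(-19) = 120 + ((-9 + 576)/(2*(-1 + 63)))*(-19) = 120 + ((½)*567/62)*(-19) = 120 + ((½)*(1/62)*567)*(-19) = 120 + (567/124)*(-19) = 120 - 10773/124 = 4107/124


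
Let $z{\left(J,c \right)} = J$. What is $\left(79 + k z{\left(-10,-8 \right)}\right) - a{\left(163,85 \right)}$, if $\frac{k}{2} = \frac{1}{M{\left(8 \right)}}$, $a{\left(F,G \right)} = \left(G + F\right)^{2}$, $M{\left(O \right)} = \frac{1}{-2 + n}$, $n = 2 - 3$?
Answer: $-61365$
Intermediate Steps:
$n = -1$
$M{\left(O \right)} = - \frac{1}{3}$ ($M{\left(O \right)} = \frac{1}{-2 - 1} = \frac{1}{-3} = - \frac{1}{3}$)
$a{\left(F,G \right)} = \left(F + G\right)^{2}$
$k = -6$ ($k = \frac{2}{- \frac{1}{3}} = 2 \left(-3\right) = -6$)
$\left(79 + k z{\left(-10,-8 \right)}\right) - a{\left(163,85 \right)} = \left(79 - -60\right) - \left(163 + 85\right)^{2} = \left(79 + 60\right) - 248^{2} = 139 - 61504 = -61365$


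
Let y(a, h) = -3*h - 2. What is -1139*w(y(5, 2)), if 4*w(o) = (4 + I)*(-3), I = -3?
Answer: 3417/4 ≈ 854.25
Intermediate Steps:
y(a, h) = -2 - 3*h
w(o) = -3/4 (w(o) = ((4 - 3)*(-3))/4 = (1*(-3))/4 = (1/4)*(-3) = -3/4)
-1139*w(y(5, 2)) = -1139*(-3/4) = 3417/4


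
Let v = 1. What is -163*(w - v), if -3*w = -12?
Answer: -489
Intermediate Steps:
w = 4 (w = -⅓*(-12) = 4)
-163*(w - v) = -163*(4 - 1*1) = -163*(4 - 1) = -163*3 = -489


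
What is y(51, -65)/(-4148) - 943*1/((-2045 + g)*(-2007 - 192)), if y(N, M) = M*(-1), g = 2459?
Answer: -1201381/82093068 ≈ -0.014634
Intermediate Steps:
y(N, M) = -M
y(51, -65)/(-4148) - 943*1/((-2045 + g)*(-2007 - 192)) = -1*(-65)/(-4148) - 943*1/((-2045 + 2459)*(-2007 - 192)) = 65*(-1/4148) - 943/((-2199*414)) = -65/4148 - 943/(-910386) = -65/4148 - 943*(-1/910386) = -65/4148 + 41/39582 = -1201381/82093068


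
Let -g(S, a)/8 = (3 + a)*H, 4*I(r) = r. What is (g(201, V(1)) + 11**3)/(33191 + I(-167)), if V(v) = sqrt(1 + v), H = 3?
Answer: 5036/132597 - 32*sqrt(2)/44199 ≈ 0.036956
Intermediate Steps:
I(r) = r/4
g(S, a) = -72 - 24*a (g(S, a) = -8*(3 + a)*3 = -8*(9 + 3*a) = -72 - 24*a)
(g(201, V(1)) + 11**3)/(33191 + I(-167)) = ((-72 - 24*sqrt(1 + 1)) + 11**3)/(33191 + (1/4)*(-167)) = ((-72 - 24*sqrt(2)) + 1331)/(33191 - 167/4) = (1259 - 24*sqrt(2))/(132597/4) = (1259 - 24*sqrt(2))*(4/132597) = 5036/132597 - 32*sqrt(2)/44199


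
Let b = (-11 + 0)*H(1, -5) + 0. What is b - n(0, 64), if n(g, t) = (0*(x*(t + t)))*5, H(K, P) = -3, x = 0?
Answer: 33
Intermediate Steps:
n(g, t) = 0 (n(g, t) = (0*(0*(t + t)))*5 = (0*(0*(2*t)))*5 = (0*0)*5 = 0*5 = 0)
b = 33 (b = (-11 + 0)*(-3) + 0 = -11*(-3) + 0 = 33 + 0 = 33)
b - n(0, 64) = 33 - 1*0 = 33 + 0 = 33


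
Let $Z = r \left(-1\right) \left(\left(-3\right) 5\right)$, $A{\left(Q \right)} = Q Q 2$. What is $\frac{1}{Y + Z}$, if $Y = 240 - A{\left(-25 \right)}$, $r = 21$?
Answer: $- \frac{1}{695} \approx -0.0014388$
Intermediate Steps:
$A{\left(Q \right)} = 2 Q^{2}$ ($A{\left(Q \right)} = Q^{2} \cdot 2 = 2 Q^{2}$)
$Z = 315$ ($Z = 21 \left(-1\right) \left(\left(-3\right) 5\right) = \left(-21\right) \left(-15\right) = 315$)
$Y = -1010$ ($Y = 240 - 2 \left(-25\right)^{2} = 240 - 2 \cdot 625 = 240 - 1250 = -1010$)
$\frac{1}{Y + Z} = \frac{1}{-1010 + 315} = \frac{1}{-695} = - \frac{1}{695}$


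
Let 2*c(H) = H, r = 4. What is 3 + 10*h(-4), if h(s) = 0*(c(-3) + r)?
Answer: 3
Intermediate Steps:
c(H) = H/2
h(s) = 0 (h(s) = 0*((1/2)*(-3) + 4) = 0*(-3/2 + 4) = 0*(5/2) = 0)
3 + 10*h(-4) = 3 + 10*0 = 3 + 0 = 3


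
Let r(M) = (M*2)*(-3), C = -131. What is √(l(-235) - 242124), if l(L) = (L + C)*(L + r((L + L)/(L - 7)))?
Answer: 3*I*√2041526/11 ≈ 389.68*I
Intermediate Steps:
r(M) = -6*M (r(M) = (2*M)*(-3) = -6*M)
l(L) = (-131 + L)*(L - 12*L/(-7 + L)) (l(L) = (L - 131)*(L - 6*(L + L)/(L - 7)) = (-131 + L)*(L - 6*2*L/(-7 + L)) = (-131 + L)*(L - 12*L/(-7 + L)))
√(l(-235) - 242124) = √(-235*(2489 + (-235)² - 150*(-235))/(-7 - 235) - 242124) = √(-235*(2489 + 55225 + 35250)/(-242) - 242124) = √(-235*(-1/242)*92964 - 242124) = √(10923270/121 - 242124) = √(-18373734/121) = 3*I*√2041526/11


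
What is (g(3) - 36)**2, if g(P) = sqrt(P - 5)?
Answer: (36 - I*sqrt(2))**2 ≈ 1294.0 - 101.82*I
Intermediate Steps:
g(P) = sqrt(-5 + P)
(g(3) - 36)**2 = (sqrt(-5 + 3) - 36)**2 = (sqrt(-2) - 36)**2 = (I*sqrt(2) - 36)**2 = (-36 + I*sqrt(2))**2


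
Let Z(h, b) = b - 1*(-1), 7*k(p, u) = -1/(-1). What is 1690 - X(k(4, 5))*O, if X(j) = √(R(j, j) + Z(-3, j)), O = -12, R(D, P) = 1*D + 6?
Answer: 1690 + 12*√357/7 ≈ 1722.4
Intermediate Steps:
R(D, P) = 6 + D (R(D, P) = D + 6 = 6 + D)
k(p, u) = ⅐ (k(p, u) = (-1/(-1))/7 = (-1*(-1))/7 = (⅐)*1 = ⅐)
Z(h, b) = 1 + b (Z(h, b) = b + 1 = 1 + b)
X(j) = √(7 + 2*j) (X(j) = √((6 + j) + (1 + j)) = √(7 + 2*j))
1690 - X(k(4, 5))*O = 1690 - √(7 + 2*(⅐))*(-12) = 1690 - √(7 + 2/7)*(-12) = 1690 - √(51/7)*(-12) = 1690 - √357/7*(-12) = 1690 - (-12)*√357/7 = 1690 + 12*√357/7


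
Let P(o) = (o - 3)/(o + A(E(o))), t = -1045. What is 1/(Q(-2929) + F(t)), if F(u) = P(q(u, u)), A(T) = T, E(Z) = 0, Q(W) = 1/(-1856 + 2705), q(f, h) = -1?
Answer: 849/3397 ≈ 0.24993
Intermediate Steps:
Q(W) = 1/849
P(o) = (-3 + o)/o (P(o) = (o - 3)/(o + 0) = (-3 + o)/o)
F(u) = 4 (F(u) = (-3 - 1)/(-1) = -1*(-4) = 4)
1/(Q(-2929) + F(t)) = 1/(1/849 + 4) = 1/(3397/849) = 849/3397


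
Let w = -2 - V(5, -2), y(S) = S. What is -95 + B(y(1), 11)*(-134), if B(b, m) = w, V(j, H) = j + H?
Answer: 575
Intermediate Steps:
V(j, H) = H + j
w = -5 (w = -2 - (-2 + 5) = -2 - 1*3 = -2 - 3 = -5)
B(b, m) = -5
-95 + B(y(1), 11)*(-134) = -95 - 5*(-134) = -95 + 670 = 575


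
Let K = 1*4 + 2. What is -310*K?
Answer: -1860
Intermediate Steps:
K = 6 (K = 4 + 2 = 6)
-310*K = -310*6 = -1860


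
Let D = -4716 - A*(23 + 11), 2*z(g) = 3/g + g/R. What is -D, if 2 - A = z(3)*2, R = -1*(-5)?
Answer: 23648/5 ≈ 4729.6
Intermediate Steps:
R = 5
z(g) = g/10 + 3/(2*g) (z(g) = (3/g + g/5)/2 = g/10 + 3/(2*g))
A = ⅖ (A = 2 - (⅒)*(15 + 3²)/3*2 = 2 - (⅒)*(⅓)*(15 + 9)*2 = 2 - (⅒)*(⅓)*24*2 = 2 - 4*2/5 = 2 - 1*8/5 = 2 - 8/5 = ⅖ ≈ 0.40000)
D = -23648/5 (D = -4716 - 2*(23 + 11)/5 = -4716 - 2*34/5 = -4716 - 1*68/5 = -4716 - 68/5 = -23648/5 ≈ -4729.6)
-D = -1*(-23648/5) = 23648/5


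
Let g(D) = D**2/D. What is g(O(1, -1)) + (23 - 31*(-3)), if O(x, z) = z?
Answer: 115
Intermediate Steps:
g(D) = D
g(O(1, -1)) + (23 - 31*(-3)) = -1 + (23 - 31*(-3)) = -1 + (23 + 93) = -1 + 116 = 115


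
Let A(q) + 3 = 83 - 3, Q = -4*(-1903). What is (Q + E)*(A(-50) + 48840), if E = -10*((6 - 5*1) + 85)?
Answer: 330287584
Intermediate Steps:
Q = 7612
E = -860 (E = -10*((6 - 5) + 85) = -10*(1 + 85) = -10*86 = -860)
A(q) = 77 (A(q) = -3 + (83 - 3) = -3 + 80 = 77)
(Q + E)*(A(-50) + 48840) = (7612 - 860)*(77 + 48840) = 6752*48917 = 330287584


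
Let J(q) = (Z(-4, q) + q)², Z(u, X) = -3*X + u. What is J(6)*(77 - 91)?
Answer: -3584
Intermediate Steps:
Z(u, X) = u - 3*X
J(q) = (-4 - 2*q)² (J(q) = ((-4 - 3*q) + q)² = (-4 - 2*q)²)
J(6)*(77 - 91) = (4*(2 + 6)²)*(77 - 91) = (4*8²)*(-14) = (4*64)*(-14) = 256*(-14) = -3584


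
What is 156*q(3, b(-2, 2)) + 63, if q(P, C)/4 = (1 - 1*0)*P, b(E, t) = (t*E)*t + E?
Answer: 1935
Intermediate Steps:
b(E, t) = E + E*t² (b(E, t) = (E*t)*t + E = E*t² + E = E + E*t²)
q(P, C) = 4*P (q(P, C) = 4*((1 - 1*0)*P) = 4*((1 + 0)*P) = 4*(1*P) = 4*P)
156*q(3, b(-2, 2)) + 63 = 156*(4*3) + 63 = 156*12 + 63 = 1872 + 63 = 1935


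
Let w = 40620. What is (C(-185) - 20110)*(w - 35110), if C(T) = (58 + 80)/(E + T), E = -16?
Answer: -7424262160/67 ≈ -1.1081e+8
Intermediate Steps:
C(T) = 138/(-16 + T) (C(T) = (58 + 80)/(-16 + T) = 138/(-16 + T))
(C(-185) - 20110)*(w - 35110) = (138/(-16 - 185) - 20110)*(40620 - 35110) = (138/(-201) - 20110)*5510 = (138*(-1/201) - 20110)*5510 = (-46/67 - 20110)*5510 = -1347416/67*5510 = -7424262160/67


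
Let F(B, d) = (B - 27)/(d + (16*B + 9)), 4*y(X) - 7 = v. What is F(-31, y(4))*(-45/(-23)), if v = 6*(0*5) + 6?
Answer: 232/989 ≈ 0.23458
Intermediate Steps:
v = 6 (v = 6*0 + 6 = 0 + 6 = 6)
y(X) = 13/4 (y(X) = 7/4 + (1/4)*6 = 7/4 + 3/2 = 13/4)
F(B, d) = (-27 + B)/(9 + d + 16*B) (F(B, d) = (-27 + B)/(d + (9 + 16*B)) = (-27 + B)/(9 + d + 16*B))
F(-31, y(4))*(-45/(-23)) = ((-27 - 31)/(9 + 13/4 + 16*(-31)))*(-45/(-23)) = (-58/(9 + 13/4 - 496))*(-45*(-1/23)) = (-58/(-1935/4))*(45/23) = -4/1935*(-58)*(45/23) = (232/1935)*(45/23) = 232/989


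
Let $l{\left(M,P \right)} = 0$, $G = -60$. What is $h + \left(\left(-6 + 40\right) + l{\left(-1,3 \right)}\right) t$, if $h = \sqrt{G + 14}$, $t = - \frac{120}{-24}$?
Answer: $170 + i \sqrt{46} \approx 170.0 + 6.7823 i$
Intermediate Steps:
$t = 5$ ($t = \left(-120\right) \left(- \frac{1}{24}\right) = 5$)
$h = i \sqrt{46}$ ($h = \sqrt{-60 + 14} = \sqrt{-46} = i \sqrt{46} \approx 6.7823 i$)
$h + \left(\left(-6 + 40\right) + l{\left(-1,3 \right)}\right) t = i \sqrt{46} + \left(\left(-6 + 40\right) + 0\right) 5 = i \sqrt{46} + \left(34 + 0\right) 5 = i \sqrt{46} + 34 \cdot 5 = i \sqrt{46} + 170 = 170 + i \sqrt{46}$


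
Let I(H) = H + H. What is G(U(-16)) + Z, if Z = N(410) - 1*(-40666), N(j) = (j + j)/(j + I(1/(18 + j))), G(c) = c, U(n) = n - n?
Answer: 3568250986/87741 ≈ 40668.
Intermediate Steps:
U(n) = 0
I(H) = 2*H
N(j) = 2*j/(j + 2/(18 + j)) (N(j) = (j + j)/(j + 2/(18 + j)) = (2*j)/(j + 2/(18 + j)) = 2*j/(j + 2/(18 + j)))
Z = 3568250986/87741 (Z = 2*410*(18 + 410)/(2 + 410*(18 + 410)) - 1*(-40666) = 2*410*428/(2 + 410*428) + 40666 = 2*410*428/(2 + 175480) + 40666 = 2*410*428/175482 + 40666 = 2*410*(1/175482)*428 + 40666 = 175480/87741 + 40666 = 3568250986/87741 ≈ 40668.)
G(U(-16)) + Z = 0 + 3568250986/87741 = 3568250986/87741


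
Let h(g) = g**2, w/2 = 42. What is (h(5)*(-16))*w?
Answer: -33600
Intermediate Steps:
w = 84 (w = 2*42 = 84)
(h(5)*(-16))*w = (5**2*(-16))*84 = (25*(-16))*84 = -400*84 = -33600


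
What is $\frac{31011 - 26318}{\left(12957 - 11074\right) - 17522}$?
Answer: $- \frac{361}{1203} \approx -0.30008$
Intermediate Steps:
$\frac{31011 - 26318}{\left(12957 - 11074\right) - 17522} = \frac{4693}{1883 - 17522} = \frac{4693}{-15639} = 4693 \left(- \frac{1}{15639}\right) = - \frac{361}{1203}$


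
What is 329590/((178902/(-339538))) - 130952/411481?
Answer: -23024087362822862/36807386931 ≈ -6.2553e+5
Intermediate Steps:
329590/((178902/(-339538))) - 130952/411481 = 329590/((178902*(-1/339538))) - 130952*1/411481 = 329590/(-89451/169769) - 130952/411481 = 329590*(-169769/89451) - 130952/411481 = -55954164710/89451 - 130952/411481 = -23024087362822862/36807386931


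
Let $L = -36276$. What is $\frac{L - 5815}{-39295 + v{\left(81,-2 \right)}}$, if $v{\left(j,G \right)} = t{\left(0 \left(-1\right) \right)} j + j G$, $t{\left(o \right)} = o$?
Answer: $\frac{42091}{39457} \approx 1.0668$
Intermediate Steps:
$v{\left(j,G \right)} = G j$ ($v{\left(j,G \right)} = 0 \left(-1\right) j + j G = 0 j + G j = 0 + G j = G j$)
$\frac{L - 5815}{-39295 + v{\left(81,-2 \right)}} = \frac{-36276 - 5815}{-39295 - 162} = - \frac{42091}{-39295 - 162} = - \frac{42091}{-39457} = \left(-42091\right) \left(- \frac{1}{39457}\right) = \frac{42091}{39457}$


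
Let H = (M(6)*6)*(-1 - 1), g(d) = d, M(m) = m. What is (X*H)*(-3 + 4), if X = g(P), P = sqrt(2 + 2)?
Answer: -144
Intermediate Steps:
P = 2 (P = sqrt(4) = 2)
H = -72 (H = (6*6)*(-1 - 1) = 36*(-2) = -72)
X = 2
(X*H)*(-3 + 4) = (2*(-72))*(-3 + 4) = -144*1 = -144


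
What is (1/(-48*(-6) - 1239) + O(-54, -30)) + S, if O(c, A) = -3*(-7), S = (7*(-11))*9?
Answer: -639073/951 ≈ -672.00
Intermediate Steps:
S = -693 (S = -77*9 = -693)
O(c, A) = 21
(1/(-48*(-6) - 1239) + O(-54, -30)) + S = (1/(-48*(-6) - 1239) + 21) - 693 = (1/(288 - 1239) + 21) - 693 = (1/(-951) + 21) - 693 = (-1/951 + 21) - 693 = 19970/951 - 693 = -639073/951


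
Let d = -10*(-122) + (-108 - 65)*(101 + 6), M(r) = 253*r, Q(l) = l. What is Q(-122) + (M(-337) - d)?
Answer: -68092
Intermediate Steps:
d = -17291 (d = 1220 - 173*107 = 1220 - 18511 = -17291)
Q(-122) + (M(-337) - d) = -122 + (253*(-337) - 1*(-17291)) = -122 + (-85261 + 17291) = -122 - 67970 = -68092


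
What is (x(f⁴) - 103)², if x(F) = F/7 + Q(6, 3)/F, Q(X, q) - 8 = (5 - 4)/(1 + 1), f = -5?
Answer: 14371454161/76562500 ≈ 187.71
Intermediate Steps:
Q(X, q) = 17/2 (Q(X, q) = 8 + (5 - 4)/(1 + 1) = 8 + 1/2 = 8 + 1*(½) = 8 + ½ = 17/2)
x(F) = F/7 + 17/(2*F)
(x(f⁴) - 103)² = (((⅐)*(-5)⁴ + 17/(2*((-5)⁴))) - 103)² = (((⅐)*625 + (17/2)/625) - 103)² = ((625/7 + (17/2)*(1/625)) - 103)² = ((625/7 + 17/1250) - 103)² = (781369/8750 - 103)² = (-119881/8750)² = 14371454161/76562500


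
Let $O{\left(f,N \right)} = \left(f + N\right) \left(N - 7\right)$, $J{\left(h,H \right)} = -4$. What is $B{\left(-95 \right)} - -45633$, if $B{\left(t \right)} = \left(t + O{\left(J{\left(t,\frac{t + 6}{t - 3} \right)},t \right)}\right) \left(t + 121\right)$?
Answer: $305711$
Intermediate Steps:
$O{\left(f,N \right)} = \left(-7 + N\right) \left(N + f\right)$ ($O{\left(f,N \right)} = \left(N + f\right) \left(-7 + N\right) = \left(-7 + N\right) \left(N + f\right)$)
$B{\left(t \right)} = \left(121 + t\right) \left(28 + t^{2} - 10 t\right)$ ($B{\left(t \right)} = \left(t + \left(t^{2} - 7 t - -28 + t \left(-4\right)\right)\right) \left(t + 121\right) = \left(t + \left(t^{2} - 7 t + 28 - 4 t\right)\right) \left(121 + t\right) = \left(t + \left(28 + t^{2} - 11 t\right)\right) \left(121 + t\right) = \left(28 + t^{2} - 10 t\right) \left(121 + t\right) = \left(121 + t\right) \left(28 + t^{2} - 10 t\right)$)
$B{\left(-95 \right)} - -45633 = \left(3388 + \left(-95\right)^{3} - -112290 + 111 \left(-95\right)^{2}\right) - -45633 = \left(3388 - 857375 + 112290 + 111 \cdot 9025\right) + 45633 = \left(3388 - 857375 + 112290 + 1001775\right) + 45633 = 260078 + 45633 = 305711$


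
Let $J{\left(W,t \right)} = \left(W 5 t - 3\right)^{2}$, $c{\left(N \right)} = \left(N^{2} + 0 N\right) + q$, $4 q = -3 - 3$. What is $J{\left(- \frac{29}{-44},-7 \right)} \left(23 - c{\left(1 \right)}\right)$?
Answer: $\frac{61833623}{3872} \approx 15969.0$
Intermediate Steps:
$q = - \frac{3}{2}$ ($q = \frac{-3 - 3}{4} = \frac{1}{4} \left(-6\right) = - \frac{3}{2} \approx -1.5$)
$c{\left(N \right)} = - \frac{3}{2} + N^{2}$ ($c{\left(N \right)} = \left(N^{2} + 0 N\right) - \frac{3}{2} = \left(N^{2} + 0\right) - \frac{3}{2} = N^{2} - \frac{3}{2} = - \frac{3}{2} + N^{2}$)
$J{\left(W,t \right)} = \left(-3 + 5 W t\right)^{2}$ ($J{\left(W,t \right)} = \left(5 W t - 3\right)^{2} = \left(-3 + 5 W t\right)^{2}$)
$J{\left(- \frac{29}{-44},-7 \right)} \left(23 - c{\left(1 \right)}\right) = \left(-3 + 5 \left(- \frac{29}{-44}\right) \left(-7\right)\right)^{2} \left(23 - \left(- \frac{3}{2} + 1^{2}\right)\right) = \left(-3 + 5 \left(\left(-29\right) \left(- \frac{1}{44}\right)\right) \left(-7\right)\right)^{2} \left(23 - \left(- \frac{3}{2} + 1\right)\right) = \left(-3 + 5 \cdot \frac{29}{44} \left(-7\right)\right)^{2} \left(23 - - \frac{1}{2}\right) = \left(-3 - \frac{1015}{44}\right)^{2} \left(23 + \frac{1}{2}\right) = \left(- \frac{1147}{44}\right)^{2} \cdot \frac{47}{2} = \frac{1315609}{1936} \cdot \frac{47}{2} = \frac{61833623}{3872}$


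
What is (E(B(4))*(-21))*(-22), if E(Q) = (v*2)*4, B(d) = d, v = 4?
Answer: 14784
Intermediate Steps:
E(Q) = 32 (E(Q) = (4*2)*4 = 8*4 = 32)
(E(B(4))*(-21))*(-22) = (32*(-21))*(-22) = -672*(-22) = 14784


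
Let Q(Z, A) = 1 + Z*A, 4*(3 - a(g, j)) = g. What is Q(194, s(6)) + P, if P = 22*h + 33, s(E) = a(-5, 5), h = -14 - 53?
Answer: -1231/2 ≈ -615.50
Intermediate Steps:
a(g, j) = 3 - g/4
h = -67
s(E) = 17/4 (s(E) = 3 - ¼*(-5) = 3 + 5/4 = 17/4)
Q(Z, A) = 1 + A*Z
P = -1441 (P = 22*(-67) + 33 = -1474 + 33 = -1441)
Q(194, s(6)) + P = (1 + (17/4)*194) - 1441 = (1 + 1649/2) - 1441 = 1651/2 - 1441 = -1231/2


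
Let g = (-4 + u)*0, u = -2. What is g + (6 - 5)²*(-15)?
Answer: -15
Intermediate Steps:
g = 0 (g = (-4 - 2)*0 = -6*0 = 0)
g + (6 - 5)²*(-15) = 0 + (6 - 5)²*(-15) = 0 + 1²*(-15) = 0 + 1*(-15) = 0 - 15 = -15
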